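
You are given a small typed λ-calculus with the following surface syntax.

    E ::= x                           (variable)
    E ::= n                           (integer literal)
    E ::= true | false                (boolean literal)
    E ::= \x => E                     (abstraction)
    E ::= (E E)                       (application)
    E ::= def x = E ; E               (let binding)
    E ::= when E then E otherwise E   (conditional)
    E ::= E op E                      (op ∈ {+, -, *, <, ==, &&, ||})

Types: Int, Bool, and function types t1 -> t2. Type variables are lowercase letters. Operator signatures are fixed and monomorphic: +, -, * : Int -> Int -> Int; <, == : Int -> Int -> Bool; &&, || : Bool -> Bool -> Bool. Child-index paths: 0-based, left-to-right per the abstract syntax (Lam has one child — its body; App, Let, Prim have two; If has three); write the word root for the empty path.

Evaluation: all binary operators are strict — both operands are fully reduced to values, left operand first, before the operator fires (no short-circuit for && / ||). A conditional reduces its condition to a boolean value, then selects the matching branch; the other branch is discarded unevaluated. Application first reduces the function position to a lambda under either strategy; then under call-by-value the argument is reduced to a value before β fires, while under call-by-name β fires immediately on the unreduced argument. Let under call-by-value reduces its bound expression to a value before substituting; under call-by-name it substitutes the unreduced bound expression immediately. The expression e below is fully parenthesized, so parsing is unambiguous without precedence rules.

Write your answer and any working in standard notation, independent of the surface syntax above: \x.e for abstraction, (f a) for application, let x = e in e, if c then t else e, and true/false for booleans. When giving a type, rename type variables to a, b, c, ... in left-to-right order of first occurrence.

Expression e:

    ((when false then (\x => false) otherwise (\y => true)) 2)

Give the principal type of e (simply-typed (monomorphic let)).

Working:
  unify Bool ~ Bool
\x._ : a -> Bool
\y._ : b -> Bool
  unify a -> Bool ~ b -> Bool
  unify a ~ b
  unify Bool ~ Bool
  unify b -> Bool ~ Int -> c
  unify b ~ Int
  unify Bool ~ c
_ _ : Bool

Answer: Bool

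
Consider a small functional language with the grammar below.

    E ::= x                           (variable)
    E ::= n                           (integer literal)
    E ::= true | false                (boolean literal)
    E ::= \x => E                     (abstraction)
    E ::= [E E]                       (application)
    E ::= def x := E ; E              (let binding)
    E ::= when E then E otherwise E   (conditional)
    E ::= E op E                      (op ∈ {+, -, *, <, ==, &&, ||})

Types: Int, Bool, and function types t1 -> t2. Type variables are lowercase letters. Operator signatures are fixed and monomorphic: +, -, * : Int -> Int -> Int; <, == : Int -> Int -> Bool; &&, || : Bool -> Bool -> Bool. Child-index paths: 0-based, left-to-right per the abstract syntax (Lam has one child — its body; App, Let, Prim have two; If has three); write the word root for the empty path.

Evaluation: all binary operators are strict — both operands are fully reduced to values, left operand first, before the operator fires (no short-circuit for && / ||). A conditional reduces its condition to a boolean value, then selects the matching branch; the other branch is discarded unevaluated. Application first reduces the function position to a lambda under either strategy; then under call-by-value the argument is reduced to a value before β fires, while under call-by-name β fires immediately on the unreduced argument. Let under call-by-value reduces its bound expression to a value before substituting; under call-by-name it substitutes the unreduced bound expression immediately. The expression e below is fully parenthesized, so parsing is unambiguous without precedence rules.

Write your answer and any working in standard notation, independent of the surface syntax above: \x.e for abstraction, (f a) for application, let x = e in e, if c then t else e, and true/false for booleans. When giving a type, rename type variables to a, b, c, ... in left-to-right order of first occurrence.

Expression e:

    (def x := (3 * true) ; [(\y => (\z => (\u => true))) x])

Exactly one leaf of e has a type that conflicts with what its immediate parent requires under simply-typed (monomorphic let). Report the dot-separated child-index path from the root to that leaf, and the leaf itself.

Derivation:
  unify Int ~ Int
  unify Bool ~ Int
  FAIL: mismatch Bool ~ Int

Answer: 0.1 : true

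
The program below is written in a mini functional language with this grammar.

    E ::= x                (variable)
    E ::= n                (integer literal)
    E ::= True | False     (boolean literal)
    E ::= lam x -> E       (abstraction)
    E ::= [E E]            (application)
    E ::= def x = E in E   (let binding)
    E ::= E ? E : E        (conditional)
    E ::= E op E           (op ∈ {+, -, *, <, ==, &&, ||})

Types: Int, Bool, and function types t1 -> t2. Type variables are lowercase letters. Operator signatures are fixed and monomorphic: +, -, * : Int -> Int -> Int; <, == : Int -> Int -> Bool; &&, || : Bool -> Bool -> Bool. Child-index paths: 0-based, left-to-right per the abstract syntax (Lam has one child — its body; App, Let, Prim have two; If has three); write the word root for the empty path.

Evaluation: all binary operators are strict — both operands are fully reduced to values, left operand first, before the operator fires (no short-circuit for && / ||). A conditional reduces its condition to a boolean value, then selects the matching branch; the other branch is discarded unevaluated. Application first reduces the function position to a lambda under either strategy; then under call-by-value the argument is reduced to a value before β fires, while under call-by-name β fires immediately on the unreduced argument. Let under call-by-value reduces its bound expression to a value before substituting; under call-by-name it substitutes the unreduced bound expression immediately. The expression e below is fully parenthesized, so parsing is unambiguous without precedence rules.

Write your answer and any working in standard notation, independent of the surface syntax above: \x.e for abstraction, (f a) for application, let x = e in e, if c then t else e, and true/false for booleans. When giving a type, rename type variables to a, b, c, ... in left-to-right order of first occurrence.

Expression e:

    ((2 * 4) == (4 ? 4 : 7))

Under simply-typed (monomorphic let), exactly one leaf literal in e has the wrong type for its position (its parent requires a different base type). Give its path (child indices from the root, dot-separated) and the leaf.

Working:
  unify Int ~ Int
  unify Int ~ Int
  unify Int ~ Int
  unify Int ~ Bool
  FAIL: mismatch Int ~ Bool

Answer: 1.0 : 4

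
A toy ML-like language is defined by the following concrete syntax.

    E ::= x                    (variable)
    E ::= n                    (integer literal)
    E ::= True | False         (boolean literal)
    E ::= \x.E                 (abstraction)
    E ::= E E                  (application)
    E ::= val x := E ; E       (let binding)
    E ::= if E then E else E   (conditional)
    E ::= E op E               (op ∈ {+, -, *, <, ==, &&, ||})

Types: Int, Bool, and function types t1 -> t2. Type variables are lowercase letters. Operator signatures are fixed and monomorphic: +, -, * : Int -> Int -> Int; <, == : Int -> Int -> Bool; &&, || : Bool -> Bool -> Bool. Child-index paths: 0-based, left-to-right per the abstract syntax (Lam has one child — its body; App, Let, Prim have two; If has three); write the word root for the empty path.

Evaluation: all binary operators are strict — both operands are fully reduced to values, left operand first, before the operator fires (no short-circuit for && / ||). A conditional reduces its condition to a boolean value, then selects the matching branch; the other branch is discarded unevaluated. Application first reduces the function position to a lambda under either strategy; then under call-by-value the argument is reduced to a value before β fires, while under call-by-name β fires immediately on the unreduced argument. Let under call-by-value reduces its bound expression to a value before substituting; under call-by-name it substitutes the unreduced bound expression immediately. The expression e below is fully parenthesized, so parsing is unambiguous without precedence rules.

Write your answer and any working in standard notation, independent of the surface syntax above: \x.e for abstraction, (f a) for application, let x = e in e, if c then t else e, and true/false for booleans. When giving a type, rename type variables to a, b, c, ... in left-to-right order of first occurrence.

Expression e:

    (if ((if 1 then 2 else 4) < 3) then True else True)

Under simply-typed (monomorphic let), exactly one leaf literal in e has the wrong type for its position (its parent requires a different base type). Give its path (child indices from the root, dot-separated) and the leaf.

Trace:
  unify Int ~ Bool
  FAIL: mismatch Int ~ Bool

Answer: 0.0.0 : 1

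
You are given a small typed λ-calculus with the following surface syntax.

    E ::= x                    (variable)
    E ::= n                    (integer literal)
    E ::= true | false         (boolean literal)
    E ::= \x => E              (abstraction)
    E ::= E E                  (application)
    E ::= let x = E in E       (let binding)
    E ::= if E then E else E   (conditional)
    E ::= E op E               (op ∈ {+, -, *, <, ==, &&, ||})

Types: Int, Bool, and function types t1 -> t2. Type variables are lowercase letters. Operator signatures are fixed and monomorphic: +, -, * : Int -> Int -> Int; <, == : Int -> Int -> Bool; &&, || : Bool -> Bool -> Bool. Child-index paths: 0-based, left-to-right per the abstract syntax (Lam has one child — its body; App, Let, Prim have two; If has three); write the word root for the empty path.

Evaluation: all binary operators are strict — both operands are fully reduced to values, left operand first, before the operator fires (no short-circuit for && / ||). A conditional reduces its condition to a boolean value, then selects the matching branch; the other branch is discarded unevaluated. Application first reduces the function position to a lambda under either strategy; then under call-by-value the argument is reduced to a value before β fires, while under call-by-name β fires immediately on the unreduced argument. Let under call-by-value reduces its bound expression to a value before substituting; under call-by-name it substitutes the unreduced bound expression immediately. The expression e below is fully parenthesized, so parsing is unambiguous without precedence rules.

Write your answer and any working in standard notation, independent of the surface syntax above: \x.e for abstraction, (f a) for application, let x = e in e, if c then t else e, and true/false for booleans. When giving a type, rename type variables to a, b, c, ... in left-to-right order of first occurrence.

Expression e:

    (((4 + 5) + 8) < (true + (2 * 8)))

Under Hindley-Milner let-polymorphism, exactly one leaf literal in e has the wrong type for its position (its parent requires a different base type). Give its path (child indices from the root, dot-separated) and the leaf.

Working:
  unify Int ~ Int
  unify Int ~ Int
  unify Int ~ Int
  unify Int ~ Int
  unify Int ~ Int
  unify Bool ~ Int
  FAIL: mismatch Bool ~ Int

Answer: 1.0 : true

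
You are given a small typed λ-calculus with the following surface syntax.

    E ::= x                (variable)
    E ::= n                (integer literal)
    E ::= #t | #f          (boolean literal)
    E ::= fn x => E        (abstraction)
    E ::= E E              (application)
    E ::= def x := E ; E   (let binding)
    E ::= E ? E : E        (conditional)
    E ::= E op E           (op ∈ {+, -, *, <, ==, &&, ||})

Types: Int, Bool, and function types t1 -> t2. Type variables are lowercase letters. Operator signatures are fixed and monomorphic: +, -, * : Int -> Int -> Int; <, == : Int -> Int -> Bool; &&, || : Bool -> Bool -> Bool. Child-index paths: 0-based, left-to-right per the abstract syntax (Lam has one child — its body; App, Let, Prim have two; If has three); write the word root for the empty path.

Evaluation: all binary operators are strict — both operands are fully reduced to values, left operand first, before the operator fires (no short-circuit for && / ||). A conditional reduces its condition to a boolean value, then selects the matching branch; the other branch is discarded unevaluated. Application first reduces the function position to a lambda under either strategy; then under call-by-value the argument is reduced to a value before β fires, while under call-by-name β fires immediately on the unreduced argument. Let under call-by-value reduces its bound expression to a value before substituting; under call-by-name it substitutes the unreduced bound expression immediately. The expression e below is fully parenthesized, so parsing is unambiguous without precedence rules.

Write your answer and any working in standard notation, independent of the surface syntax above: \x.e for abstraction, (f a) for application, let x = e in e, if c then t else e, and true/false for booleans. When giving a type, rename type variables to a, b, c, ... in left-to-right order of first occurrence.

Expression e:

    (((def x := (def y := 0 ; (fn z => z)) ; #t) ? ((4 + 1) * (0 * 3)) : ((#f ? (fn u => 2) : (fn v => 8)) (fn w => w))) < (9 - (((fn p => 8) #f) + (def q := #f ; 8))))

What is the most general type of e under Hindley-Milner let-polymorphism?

Answer: Bool

Working:
let y : Int
z : a
\z._ : a -> a
let x : forall. a -> a
  unify Bool ~ Bool
  unify Int ~ Int
  unify Int ~ Int
  unify Int ~ Int
  unify Int ~ Int
  unify Int ~ Int
  unify Int ~ Int
  unify Bool ~ Bool
\u._ : b -> Int
\v._ : c -> Int
  unify b -> Int ~ c -> Int
  unify b ~ c
  unify Int ~ Int
w : d
\w._ : d -> d
  unify c -> Int ~ (d -> d) -> e
  unify c ~ d -> d
  unify Int ~ e
_ _ : Int
  unify Int ~ Int
  unify Int ~ Int
  unify Int ~ Int
\p._ : f -> Int
  unify f -> Int ~ Bool -> g
  unify f ~ Bool
  unify Int ~ g
_ _ : Int
  unify Int ~ Int
let q : Bool
  unify Int ~ Int
  unify Int ~ Int
  unify Int ~ Int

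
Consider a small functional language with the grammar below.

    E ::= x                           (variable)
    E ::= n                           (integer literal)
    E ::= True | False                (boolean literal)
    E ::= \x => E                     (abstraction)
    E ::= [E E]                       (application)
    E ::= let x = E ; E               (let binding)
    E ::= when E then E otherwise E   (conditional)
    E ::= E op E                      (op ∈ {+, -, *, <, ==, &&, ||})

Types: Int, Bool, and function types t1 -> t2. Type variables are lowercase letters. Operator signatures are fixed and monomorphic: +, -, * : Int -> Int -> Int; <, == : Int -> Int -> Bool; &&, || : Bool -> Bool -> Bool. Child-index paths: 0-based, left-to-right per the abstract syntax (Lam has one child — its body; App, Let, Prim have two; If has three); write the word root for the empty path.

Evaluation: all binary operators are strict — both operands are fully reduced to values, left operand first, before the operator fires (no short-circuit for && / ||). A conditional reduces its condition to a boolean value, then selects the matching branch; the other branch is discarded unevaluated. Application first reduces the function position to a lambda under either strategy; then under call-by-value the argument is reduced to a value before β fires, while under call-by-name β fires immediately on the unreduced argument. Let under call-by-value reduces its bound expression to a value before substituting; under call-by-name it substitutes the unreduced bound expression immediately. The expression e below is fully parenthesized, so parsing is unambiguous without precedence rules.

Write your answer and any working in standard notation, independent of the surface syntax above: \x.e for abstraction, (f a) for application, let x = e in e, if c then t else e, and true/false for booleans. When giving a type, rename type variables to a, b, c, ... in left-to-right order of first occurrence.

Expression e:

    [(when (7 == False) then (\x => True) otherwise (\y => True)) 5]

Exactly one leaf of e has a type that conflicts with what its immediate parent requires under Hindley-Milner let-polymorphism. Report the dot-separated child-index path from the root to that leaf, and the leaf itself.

Derivation:
  unify Int ~ Int
  unify Bool ~ Int
  FAIL: mismatch Bool ~ Int

Answer: 0.0.1 : false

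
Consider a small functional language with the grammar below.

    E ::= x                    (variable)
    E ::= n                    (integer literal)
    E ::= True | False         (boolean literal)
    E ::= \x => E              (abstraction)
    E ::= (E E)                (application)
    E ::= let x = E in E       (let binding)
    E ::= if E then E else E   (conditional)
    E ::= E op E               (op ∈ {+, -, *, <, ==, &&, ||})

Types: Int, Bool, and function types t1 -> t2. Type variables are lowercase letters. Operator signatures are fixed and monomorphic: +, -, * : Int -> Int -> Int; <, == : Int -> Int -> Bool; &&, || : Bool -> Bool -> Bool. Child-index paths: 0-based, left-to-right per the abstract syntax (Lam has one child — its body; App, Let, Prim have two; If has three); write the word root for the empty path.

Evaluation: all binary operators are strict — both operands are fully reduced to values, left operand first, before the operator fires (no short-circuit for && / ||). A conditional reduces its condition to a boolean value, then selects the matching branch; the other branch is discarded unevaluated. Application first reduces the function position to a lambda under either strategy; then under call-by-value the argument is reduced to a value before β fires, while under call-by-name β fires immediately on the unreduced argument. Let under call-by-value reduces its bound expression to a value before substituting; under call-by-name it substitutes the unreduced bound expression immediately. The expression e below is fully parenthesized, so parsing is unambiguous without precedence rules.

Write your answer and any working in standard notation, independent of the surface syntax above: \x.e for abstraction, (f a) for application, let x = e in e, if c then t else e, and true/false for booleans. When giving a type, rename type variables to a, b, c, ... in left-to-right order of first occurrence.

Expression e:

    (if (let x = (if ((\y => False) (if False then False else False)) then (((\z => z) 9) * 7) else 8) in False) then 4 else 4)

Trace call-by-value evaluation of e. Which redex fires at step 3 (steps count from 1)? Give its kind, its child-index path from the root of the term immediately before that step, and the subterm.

Answer: if at 0.0 : (if false then (((\z.z) 9) * 7) else 8)

Derivation:
step 0: (if (let x = (if ((\y.false) (if false then false else false)) then (((\z.z) 9) * 7) else 8) in false) then 4 else 4)
step 1: [if@0.0.0.1] (if (let x = (if ((\y.false) false) then (((\z.z) 9) * 7) else 8) in false) then 4 else 4)
step 2: [beta@0.0.0] (if (let x = (if false then (((\z.z) 9) * 7) else 8) in false) then 4 else 4)
step 3: [if@0.0] (if (let x = 8 in false) then 4 else 4)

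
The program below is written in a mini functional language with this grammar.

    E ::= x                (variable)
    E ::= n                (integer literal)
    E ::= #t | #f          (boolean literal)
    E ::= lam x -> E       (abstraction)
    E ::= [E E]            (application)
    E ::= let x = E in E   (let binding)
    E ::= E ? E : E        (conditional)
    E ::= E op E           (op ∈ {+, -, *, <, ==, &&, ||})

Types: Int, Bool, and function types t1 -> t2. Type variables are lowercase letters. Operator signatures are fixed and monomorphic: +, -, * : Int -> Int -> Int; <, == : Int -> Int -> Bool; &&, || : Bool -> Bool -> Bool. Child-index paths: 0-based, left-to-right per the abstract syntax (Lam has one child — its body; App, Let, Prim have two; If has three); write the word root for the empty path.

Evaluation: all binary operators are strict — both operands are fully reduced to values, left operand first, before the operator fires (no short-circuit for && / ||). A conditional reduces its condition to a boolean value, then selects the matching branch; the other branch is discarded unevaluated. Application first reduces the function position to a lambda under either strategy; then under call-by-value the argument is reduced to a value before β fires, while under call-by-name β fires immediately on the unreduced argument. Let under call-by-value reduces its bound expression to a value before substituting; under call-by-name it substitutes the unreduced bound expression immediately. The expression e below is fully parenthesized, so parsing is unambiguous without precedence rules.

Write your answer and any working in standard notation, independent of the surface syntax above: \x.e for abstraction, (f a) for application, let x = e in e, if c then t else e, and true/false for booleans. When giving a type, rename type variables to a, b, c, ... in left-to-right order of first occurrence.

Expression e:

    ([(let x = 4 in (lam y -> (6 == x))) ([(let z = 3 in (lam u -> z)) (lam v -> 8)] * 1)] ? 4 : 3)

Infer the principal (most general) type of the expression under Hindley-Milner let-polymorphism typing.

Trace:
let x : Int
  unify Int ~ Int
x : Int
  unify Int ~ Int
\y._ : a -> Bool
let z : Int
z : Int
\u._ : b -> Int
\v._ : c -> Int
  unify b -> Int ~ (c -> Int) -> d
  unify b ~ c -> Int
  unify Int ~ d
_ _ : Int
  unify Int ~ Int
  unify Int ~ Int
  unify a -> Bool ~ Int -> e
  unify a ~ Int
  unify Bool ~ e
_ _ : Bool
  unify Bool ~ Bool
  unify Int ~ Int

Answer: Int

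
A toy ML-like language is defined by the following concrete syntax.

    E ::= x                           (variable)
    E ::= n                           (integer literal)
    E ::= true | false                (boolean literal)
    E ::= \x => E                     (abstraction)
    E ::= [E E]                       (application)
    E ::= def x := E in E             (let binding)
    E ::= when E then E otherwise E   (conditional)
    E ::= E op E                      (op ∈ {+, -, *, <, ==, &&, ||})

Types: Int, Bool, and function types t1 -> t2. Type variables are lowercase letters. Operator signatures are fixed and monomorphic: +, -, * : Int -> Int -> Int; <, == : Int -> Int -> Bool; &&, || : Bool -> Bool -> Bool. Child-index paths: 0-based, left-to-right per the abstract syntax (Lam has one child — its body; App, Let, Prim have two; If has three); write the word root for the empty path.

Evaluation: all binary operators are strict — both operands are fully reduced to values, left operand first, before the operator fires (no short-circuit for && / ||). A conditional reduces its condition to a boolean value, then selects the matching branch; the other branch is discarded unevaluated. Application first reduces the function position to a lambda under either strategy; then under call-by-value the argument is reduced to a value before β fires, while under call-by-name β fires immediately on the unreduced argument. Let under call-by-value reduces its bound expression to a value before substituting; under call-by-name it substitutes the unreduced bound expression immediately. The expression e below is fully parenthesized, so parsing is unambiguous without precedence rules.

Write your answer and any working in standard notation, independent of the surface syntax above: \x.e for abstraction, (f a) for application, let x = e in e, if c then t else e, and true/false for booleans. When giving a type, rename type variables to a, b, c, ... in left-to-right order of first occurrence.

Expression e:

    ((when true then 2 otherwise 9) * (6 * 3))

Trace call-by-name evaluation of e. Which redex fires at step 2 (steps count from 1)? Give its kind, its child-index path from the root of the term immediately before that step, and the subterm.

Answer: delta at 1 : (6 * 3)

Working:
step 0: ((if true then 2 else 9) * (6 * 3))
step 1: [if@0] (2 * (6 * 3))
step 2: [delta@1] (2 * 18)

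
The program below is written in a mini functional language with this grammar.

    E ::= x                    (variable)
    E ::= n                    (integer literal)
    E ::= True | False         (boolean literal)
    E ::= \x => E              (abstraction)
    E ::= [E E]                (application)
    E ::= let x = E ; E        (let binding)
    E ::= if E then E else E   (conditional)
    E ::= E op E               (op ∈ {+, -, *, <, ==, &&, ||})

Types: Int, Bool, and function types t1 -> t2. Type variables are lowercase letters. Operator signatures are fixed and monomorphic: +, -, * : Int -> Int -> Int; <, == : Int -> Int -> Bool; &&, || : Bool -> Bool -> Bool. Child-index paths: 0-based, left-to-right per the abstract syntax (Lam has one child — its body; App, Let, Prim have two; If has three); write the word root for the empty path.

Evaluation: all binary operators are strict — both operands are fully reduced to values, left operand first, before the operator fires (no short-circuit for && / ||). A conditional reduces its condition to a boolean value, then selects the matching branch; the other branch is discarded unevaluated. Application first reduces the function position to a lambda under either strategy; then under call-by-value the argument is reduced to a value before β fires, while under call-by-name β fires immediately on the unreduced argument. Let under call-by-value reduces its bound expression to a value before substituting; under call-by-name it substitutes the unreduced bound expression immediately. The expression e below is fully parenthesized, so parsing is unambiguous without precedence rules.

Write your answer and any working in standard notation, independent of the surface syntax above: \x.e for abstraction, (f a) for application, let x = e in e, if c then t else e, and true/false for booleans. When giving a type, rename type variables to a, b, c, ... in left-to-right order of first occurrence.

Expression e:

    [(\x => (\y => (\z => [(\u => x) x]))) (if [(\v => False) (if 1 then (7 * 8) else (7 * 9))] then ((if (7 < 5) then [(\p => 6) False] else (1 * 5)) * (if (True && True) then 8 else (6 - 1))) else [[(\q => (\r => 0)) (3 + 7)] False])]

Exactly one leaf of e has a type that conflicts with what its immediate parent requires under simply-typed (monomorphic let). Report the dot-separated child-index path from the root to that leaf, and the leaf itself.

Working:
x : a
\u._ : d -> a
x : a
  unify d -> a ~ a -> e
  unify d ~ a
  unify a ~ e
_ _ : e
\z._ : c -> e
\y._ : b -> c -> e
\x._ : e -> b -> c -> e
\v._ : f -> Bool
  unify Int ~ Bool
  FAIL: mismatch Int ~ Bool

Answer: 1.0.1.0 : 1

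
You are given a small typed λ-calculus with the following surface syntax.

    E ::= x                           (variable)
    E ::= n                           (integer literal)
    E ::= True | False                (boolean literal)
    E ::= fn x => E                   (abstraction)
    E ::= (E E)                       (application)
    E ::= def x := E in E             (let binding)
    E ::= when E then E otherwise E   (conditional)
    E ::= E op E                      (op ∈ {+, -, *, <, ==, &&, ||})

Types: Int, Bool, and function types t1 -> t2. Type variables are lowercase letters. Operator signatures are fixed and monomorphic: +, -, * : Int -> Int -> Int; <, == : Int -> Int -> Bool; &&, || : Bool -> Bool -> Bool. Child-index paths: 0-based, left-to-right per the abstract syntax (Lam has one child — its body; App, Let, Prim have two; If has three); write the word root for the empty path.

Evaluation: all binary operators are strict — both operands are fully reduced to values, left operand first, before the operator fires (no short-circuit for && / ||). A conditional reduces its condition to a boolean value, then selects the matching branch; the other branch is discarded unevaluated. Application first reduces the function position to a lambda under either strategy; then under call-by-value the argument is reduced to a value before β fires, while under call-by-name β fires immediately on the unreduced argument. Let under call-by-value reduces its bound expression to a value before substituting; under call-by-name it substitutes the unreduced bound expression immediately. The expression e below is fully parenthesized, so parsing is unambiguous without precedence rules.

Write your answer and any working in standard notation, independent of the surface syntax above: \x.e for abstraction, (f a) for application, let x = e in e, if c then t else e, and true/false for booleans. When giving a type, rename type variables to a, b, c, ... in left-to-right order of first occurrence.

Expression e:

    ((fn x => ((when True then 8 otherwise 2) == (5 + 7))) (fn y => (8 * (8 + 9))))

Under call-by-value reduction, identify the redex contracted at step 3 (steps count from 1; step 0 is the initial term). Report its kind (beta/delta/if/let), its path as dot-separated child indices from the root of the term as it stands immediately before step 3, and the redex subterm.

Answer: delta at 1 : (5 + 7)

Trace:
step 0: ((\x.((if true then 8 else 2) == (5 + 7))) (\y.(8 * (8 + 9))))
step 1: [beta@root] ((if true then 8 else 2) == (5 + 7))
step 2: [if@0] (8 == (5 + 7))
step 3: [delta@1] (8 == 12)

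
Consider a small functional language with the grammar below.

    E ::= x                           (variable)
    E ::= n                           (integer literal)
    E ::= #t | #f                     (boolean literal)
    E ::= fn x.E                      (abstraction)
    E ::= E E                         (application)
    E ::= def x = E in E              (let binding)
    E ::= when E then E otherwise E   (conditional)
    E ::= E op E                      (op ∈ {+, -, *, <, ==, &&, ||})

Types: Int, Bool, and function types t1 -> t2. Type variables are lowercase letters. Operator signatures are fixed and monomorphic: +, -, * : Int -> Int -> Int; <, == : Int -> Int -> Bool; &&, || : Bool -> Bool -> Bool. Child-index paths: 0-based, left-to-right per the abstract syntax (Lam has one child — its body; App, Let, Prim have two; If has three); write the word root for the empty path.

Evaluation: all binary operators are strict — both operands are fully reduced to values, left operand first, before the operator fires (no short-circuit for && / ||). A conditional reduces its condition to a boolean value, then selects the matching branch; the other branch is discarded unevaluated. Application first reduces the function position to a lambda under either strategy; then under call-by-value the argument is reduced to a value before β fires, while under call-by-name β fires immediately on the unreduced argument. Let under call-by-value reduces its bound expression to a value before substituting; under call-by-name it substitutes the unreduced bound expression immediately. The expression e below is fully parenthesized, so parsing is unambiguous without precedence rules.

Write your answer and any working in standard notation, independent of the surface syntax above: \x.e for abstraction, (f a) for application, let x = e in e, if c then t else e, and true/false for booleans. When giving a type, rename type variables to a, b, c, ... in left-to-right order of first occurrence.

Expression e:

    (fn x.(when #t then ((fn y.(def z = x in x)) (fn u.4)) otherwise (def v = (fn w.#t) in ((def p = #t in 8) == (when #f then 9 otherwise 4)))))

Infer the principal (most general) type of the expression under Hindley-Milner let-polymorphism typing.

Answer: Bool -> Bool

Derivation:
  unify Bool ~ Bool
x : a
let z : a
x : a
\y._ : b -> a
\u._ : c -> Int
  unify b -> a ~ (c -> Int) -> d
  unify b ~ c -> Int
  unify a ~ d
_ _ : d
\w._ : e -> Bool
let v : forall. e -> Bool
let p : Bool
  unify Int ~ Int
  unify Bool ~ Bool
  unify Int ~ Int
  unify Int ~ Int
  unify d ~ Bool
\x._ : Bool -> Bool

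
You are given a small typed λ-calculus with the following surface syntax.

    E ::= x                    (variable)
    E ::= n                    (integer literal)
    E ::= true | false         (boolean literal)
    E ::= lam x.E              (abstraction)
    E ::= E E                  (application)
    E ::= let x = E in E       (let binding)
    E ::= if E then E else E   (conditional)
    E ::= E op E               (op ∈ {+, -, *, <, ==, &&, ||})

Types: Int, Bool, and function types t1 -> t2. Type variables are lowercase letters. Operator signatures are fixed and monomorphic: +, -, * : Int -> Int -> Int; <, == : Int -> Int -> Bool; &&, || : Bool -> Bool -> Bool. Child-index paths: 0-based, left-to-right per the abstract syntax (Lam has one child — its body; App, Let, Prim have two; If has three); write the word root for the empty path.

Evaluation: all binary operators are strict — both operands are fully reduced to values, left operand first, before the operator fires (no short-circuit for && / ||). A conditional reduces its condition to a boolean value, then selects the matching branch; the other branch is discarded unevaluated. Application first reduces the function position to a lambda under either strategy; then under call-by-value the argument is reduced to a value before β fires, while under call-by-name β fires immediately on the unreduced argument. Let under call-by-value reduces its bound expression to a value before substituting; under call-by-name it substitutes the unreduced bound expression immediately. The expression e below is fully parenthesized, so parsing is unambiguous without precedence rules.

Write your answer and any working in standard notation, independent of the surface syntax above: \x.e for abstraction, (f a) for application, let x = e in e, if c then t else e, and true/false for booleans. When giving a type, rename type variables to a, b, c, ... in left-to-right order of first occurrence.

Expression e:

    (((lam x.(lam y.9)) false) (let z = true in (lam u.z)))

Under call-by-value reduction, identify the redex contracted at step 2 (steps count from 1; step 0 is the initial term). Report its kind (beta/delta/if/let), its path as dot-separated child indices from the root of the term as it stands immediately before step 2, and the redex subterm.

Working:
step 0: (((\x.(\y.9)) false) (let z = true in (\u.z)))
step 1: [beta@0] ((\y.9) (let z = true in (\u.z)))
step 2: [let@1] ((\y.9) (\u.true))

Answer: let at 1 : (let z = true in (\u.z))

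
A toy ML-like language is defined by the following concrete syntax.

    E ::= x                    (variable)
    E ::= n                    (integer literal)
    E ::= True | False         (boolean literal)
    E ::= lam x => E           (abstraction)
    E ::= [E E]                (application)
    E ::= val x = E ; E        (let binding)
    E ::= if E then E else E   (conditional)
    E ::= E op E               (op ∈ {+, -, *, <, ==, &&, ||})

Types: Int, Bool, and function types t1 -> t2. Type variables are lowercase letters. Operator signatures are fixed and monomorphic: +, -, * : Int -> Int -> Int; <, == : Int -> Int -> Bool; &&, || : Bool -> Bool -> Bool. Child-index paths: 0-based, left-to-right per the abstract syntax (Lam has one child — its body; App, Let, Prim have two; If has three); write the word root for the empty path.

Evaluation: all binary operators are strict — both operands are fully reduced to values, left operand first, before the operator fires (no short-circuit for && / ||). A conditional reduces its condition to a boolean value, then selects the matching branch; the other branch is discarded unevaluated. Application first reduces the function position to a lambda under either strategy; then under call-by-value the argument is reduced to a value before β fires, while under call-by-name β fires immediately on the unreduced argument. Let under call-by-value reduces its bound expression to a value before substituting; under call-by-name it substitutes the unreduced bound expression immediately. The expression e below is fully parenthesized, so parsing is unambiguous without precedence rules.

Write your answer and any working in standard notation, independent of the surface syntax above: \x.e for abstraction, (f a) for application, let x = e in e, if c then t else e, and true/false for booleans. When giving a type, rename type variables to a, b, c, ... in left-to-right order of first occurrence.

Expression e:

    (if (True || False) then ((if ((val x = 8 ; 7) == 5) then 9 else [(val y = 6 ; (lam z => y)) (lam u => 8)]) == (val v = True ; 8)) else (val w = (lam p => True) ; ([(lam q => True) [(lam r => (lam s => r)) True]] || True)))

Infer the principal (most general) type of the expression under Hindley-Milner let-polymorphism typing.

Answer: Bool

Working:
  unify Bool ~ Bool
  unify Bool ~ Bool
  unify Bool ~ Bool
let x : Int
  unify Int ~ Int
  unify Int ~ Int
  unify Bool ~ Bool
let y : Int
y : Int
\z._ : a -> Int
\u._ : b -> Int
  unify a -> Int ~ (b -> Int) -> c
  unify a ~ b -> Int
  unify Int ~ c
_ _ : Int
  unify Int ~ Int
  unify Int ~ Int
let v : Bool
  unify Int ~ Int
\p._ : d -> Bool
let w : forall. d -> Bool
\q._ : e -> Bool
r : f
\s._ : g -> f
\r._ : f -> g -> f
  unify f -> g -> f ~ Bool -> h
  unify f ~ Bool
  unify g -> Bool ~ h
_ _ : g -> Bool
  unify e -> Bool ~ (g -> Bool) -> i
  unify e ~ g -> Bool
  unify Bool ~ i
_ _ : Bool
  unify Bool ~ Bool
  unify Bool ~ Bool
  unify Bool ~ Bool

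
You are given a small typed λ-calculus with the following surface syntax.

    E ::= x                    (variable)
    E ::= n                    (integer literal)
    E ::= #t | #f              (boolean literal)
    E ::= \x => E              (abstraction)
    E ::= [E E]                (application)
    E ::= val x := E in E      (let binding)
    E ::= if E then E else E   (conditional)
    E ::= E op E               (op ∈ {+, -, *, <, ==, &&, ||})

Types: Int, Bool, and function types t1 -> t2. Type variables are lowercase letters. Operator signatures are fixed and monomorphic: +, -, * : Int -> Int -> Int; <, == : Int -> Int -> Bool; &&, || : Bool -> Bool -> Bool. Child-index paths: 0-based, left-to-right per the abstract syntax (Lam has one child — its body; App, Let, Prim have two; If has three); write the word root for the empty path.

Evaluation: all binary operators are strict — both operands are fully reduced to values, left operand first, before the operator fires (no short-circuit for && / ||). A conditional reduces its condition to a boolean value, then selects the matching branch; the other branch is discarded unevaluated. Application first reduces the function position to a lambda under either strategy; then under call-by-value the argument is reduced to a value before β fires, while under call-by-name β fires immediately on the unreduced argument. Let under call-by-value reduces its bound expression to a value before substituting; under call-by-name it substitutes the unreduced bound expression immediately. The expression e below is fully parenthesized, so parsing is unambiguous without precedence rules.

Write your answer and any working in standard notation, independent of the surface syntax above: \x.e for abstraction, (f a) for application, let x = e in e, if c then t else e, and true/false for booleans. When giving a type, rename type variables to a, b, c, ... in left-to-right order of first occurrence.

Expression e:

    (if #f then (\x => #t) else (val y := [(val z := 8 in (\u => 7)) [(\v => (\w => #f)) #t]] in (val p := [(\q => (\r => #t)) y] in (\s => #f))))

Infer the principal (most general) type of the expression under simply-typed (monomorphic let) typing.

Answer: a -> Bool

Working:
  unify Bool ~ Bool
\x._ : a -> Bool
let z : Int
\u._ : b -> Int
\w._ : d -> Bool
\v._ : c -> d -> Bool
  unify c -> d -> Bool ~ Bool -> e
  unify c ~ Bool
  unify d -> Bool ~ e
_ _ : d -> Bool
  unify b -> Int ~ (d -> Bool) -> f
  unify b ~ d -> Bool
  unify Int ~ f
_ _ : Int
let y : Int
\r._ : h -> Bool
\q._ : g -> h -> Bool
y : Int
  unify g -> h -> Bool ~ Int -> i
  unify g ~ Int
  unify h -> Bool ~ i
_ _ : h -> Bool
let p : h -> Bool
\s._ : j -> Bool
  unify a -> Bool ~ j -> Bool
  unify a ~ j
  unify Bool ~ Bool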